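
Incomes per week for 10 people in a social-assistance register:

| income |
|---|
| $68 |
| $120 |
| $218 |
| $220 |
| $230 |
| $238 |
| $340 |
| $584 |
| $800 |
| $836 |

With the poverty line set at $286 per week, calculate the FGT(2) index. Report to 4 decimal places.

Incomes under z: $68, $120, $218, $220, $230, $238 (q = 6 of N = 10).
Shortfall ratios: (286−68)/286 = 0.7622; (286−120)/286 = 0.5804; (286−218)/286 = 0.2378; (286−220)/286 = 0.2308; (286−230)/286 = 0.1958; (286−238)/286 = 0.1678.
Squared: 0.5810; 0.3369; 0.0565; 0.0533; 0.0383; 0.0282.
Sum = 1.094186; P₂ = 1.094186 / 10 = 0.1094.

0.1094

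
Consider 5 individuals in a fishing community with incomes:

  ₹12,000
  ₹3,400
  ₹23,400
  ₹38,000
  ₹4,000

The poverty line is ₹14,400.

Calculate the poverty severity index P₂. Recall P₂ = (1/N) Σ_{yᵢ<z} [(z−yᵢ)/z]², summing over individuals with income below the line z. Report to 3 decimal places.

Below z: ₹3,400, ₹4,000, ₹12,000 (q = 3 of N = 5).
Relative gaps: (14400−3400)/14400 = 0.7639; (14400−4000)/14400 = 0.7222; (14400−12000)/14400 = 0.1667.
Squared: 0.5835; 0.5216; 0.0278.
Sum = 1.132909; P₂ = 1.132909 / 5 = 0.227.

0.227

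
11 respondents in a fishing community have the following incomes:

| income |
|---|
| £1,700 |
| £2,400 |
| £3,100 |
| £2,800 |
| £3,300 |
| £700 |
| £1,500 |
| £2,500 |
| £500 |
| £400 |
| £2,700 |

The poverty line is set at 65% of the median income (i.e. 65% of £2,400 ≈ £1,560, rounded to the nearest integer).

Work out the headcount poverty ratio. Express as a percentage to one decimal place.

36.4%

4 of the 11 respondents have income below £1,560.
H = 4/11 = 36.4%.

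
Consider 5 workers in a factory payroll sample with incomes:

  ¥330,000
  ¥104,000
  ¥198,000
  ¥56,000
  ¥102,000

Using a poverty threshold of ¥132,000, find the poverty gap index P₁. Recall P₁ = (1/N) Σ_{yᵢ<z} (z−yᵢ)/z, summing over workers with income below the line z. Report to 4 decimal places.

Below the line: ¥56,000, ¥102,000, ¥104,000 (q = 3 of N = 5).
Normalized shortfalls: (132000−56000)/132000 = 0.5758; (132000−102000)/132000 = 0.2273; (132000−104000)/132000 = 0.2121.
Σ = 1.015152. Dividing by the full population N = 5 gives P₁ = 0.2030.

0.2030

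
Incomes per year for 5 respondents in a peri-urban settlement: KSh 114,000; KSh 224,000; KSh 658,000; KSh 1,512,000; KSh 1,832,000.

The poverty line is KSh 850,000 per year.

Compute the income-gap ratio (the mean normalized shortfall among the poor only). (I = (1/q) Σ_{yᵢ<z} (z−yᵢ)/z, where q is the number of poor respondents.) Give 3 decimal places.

Below the line: KSh 114,000, KSh 224,000, KSh 658,000 (q = 3 of N = 5).
Relative gaps: 0.8659, 0.7365, 0.2259; sum = 1.828235.
I averages over the q = 3 poor units only: 1.828235 / 3 = 0.609.

0.609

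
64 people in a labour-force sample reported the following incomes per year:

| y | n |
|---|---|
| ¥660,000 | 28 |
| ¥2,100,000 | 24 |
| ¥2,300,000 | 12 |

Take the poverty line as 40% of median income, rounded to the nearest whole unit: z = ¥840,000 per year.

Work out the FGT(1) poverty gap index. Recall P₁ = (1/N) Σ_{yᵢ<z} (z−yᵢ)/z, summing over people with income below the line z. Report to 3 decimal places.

0.094

Below the line: 28×¥660,000 (q = 28 of N = 64).
Gap ratios (z−y)/z: (840000−660000)/840000 = 0.2143 (×28).
Sum of shortfalls = 6.000000; P₁ averages over all N: 6.000000 / 64 = 0.094.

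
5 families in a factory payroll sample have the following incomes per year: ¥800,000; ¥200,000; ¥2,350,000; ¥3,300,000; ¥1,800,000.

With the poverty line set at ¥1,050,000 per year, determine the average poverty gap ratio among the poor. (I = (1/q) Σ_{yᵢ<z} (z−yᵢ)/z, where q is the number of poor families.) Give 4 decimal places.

Poor units: ¥200,000, ¥800,000 (q = 2 of N = 5).
Relative gaps: 0.8095, 0.2381; sum = 1.047619.
I averages over the q = 2 poor units only: 1.047619 / 2 = 0.5238.

0.5238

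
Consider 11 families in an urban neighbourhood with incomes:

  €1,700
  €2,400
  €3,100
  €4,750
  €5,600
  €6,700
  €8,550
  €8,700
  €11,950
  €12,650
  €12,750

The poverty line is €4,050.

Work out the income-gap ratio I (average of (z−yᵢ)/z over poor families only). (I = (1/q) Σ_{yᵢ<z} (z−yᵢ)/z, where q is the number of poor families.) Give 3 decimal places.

Incomes under z: €1,700, €2,400, €3,100 (q = 3 of N = 11).
Shortfall ratios (z−y)/z: 0.5802, 0.4074, 0.2346; sum = 1.222222.
The income-gap ratio divides by q (the poor only): 1.222222 / 3 = 0.407.

0.407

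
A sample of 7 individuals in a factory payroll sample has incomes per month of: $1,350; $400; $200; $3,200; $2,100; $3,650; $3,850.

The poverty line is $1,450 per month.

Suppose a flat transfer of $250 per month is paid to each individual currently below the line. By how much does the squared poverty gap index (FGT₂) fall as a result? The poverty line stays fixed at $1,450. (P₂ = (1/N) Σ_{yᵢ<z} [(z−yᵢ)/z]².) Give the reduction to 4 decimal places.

Before: below the line — $200, $400, $1,350; squared poverty gap index (FGT₂) = 0.181756.
After the $250 transfer: below the line — $450, $650; squared poverty gap index (FGT₂) = 0.111432.
Reduction = 0.181756 − 0.111432 = 0.0703.

0.0703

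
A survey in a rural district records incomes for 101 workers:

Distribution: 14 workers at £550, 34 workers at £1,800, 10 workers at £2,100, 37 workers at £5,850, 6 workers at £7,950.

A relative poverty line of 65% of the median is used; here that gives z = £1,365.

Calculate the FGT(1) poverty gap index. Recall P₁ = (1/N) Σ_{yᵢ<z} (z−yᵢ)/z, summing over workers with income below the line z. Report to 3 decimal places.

0.083

Below z: 14×£550 (q = 14 of N = 101).
Shortfall ratios: (1365−550)/1365 = 0.5971 (×14).
Σ = 8.358974. Dividing by the full population N = 101 gives P₁ = 0.083.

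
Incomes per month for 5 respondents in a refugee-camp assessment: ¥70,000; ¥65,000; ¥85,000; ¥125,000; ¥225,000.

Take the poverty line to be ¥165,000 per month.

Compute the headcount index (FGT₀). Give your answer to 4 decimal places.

4 of the 5 respondents have income below ¥165,000.
H = 4/5 = 0.8000.

0.8000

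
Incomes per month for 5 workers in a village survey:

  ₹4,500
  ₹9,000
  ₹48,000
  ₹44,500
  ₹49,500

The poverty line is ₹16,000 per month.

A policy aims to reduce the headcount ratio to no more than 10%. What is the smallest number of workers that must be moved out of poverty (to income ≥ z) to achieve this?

2

2 of the 5 workers are poor, so H = 2/5 = 0.400.
A headcount ratio of at most 10% allows at most ⌊0.10 × 5⌋ = 0 poor workers.
So at least 2 − 0 = 2 must be lifted.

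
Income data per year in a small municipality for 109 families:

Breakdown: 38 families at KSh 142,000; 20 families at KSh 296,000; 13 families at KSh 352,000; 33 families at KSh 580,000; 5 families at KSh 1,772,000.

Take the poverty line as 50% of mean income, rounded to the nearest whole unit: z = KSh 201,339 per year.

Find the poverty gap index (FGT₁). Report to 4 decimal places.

Below z: 38×KSh 142,000 (q = 38 of N = 109).
Shortfall ratios: (201339−142000)/201339 = 0.2947 (×38).
Sum of shortfalls = 11.199430; P₁ averages over all N: 11.199430 / 109 = 0.1027.

0.1027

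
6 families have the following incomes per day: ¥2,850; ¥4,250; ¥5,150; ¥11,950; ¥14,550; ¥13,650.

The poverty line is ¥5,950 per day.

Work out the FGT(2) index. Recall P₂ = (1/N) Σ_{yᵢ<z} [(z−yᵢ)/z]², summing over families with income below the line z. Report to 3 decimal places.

0.062

Below z: ¥2,850, ¥4,250, ¥5,150 (q = 3 of N = 6).
Relative gaps: (5950−2850)/5950 = 0.5210; (5950−4250)/5950 = 0.2857; (5950−5150)/5950 = 0.1345.
Squared: 0.2714; 0.0816; 0.0181.
Sum = 0.371160; P₂ = 0.371160 / 6 = 0.062.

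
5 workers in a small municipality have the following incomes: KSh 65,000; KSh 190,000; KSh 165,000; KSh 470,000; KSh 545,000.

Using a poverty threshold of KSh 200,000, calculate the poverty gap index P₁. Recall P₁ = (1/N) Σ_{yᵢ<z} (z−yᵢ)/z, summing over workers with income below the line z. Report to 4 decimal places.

0.1800

Poor units: KSh 65,000, KSh 165,000, KSh 190,000 (q = 3 of N = 5).
Shortfall ratios: (200000−65000)/200000 = 0.6750; (200000−165000)/200000 = 0.1750; (200000−190000)/200000 = 0.0500.
Sum of shortfalls = 0.900000; P₁ averages over all N: 0.900000 / 5 = 0.1800.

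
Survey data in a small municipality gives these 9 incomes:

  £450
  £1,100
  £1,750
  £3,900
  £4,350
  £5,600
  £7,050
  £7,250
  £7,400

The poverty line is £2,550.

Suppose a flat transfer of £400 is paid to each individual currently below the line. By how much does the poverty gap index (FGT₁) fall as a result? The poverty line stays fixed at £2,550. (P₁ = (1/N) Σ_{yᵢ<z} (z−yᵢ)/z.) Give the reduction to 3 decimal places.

Before: below the line — £450, £1,100, £1,750; poverty gap index (FGT₁) = 0.18954.
After the £400 transfer: below the line — £850, £1,500, £2,150; poverty gap index (FGT₁) = 0.13725.
Reduction = 0.18954 − 0.13725 = 0.052.

0.052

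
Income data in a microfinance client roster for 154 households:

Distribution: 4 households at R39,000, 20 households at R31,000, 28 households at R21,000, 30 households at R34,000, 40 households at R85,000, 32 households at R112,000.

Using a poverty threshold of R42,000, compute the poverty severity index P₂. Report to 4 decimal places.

0.0616

Below z: 28×R21,000, 20×R31,000, 30×R34,000, 4×R39,000 (q = 82 of N = 154).
Normalized shortfalls: (42000−21000)/42000 = 0.5000 (×28); (42000−31000)/42000 = 0.2619 (×20); (42000−34000)/42000 = 0.1905 (×30); (42000−39000)/42000 = 0.0714 (×4).
Squared: 0.2500 (×28); 0.0686 (×20); 0.0363 (×30); 0.0051 (×4).
Sum = 9.480726; P₂ = 9.480726 / 154 = 0.0616.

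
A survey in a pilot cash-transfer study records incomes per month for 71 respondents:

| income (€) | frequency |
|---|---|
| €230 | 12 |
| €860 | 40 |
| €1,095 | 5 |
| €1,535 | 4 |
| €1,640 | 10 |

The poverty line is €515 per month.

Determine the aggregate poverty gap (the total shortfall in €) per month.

€3,420

Below the line: 12×€230 (q = 12 of N = 71).
Individual gaps: 12×(515−230) = 3420.
Aggregate gap = €3,420.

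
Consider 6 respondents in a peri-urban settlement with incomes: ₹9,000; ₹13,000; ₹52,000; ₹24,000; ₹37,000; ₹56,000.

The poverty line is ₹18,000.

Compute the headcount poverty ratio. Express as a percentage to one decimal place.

2 of the 6 respondents have income below ₹18,000.
H = 2/6 = 33.3%.

33.3%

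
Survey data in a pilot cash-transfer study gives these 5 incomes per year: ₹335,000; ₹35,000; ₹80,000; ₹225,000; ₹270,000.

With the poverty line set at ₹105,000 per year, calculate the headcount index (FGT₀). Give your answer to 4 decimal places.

0.4000

2 of the 5 respondents have income below ₹105,000.
H = 2/5 = 0.4000.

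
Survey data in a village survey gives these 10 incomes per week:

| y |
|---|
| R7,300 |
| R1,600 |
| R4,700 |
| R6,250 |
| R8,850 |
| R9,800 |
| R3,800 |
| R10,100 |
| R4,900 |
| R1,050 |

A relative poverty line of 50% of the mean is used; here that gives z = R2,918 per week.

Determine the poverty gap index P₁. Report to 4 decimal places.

0.1092

Below z: R1,050, R1,600 (q = 2 of N = 10).
Normalized shortfalls: (2918−1050)/2918 = 0.6402; (2918−1600)/2918 = 0.4517.
Σ = 1.091844. Dividing by the full population N = 10 gives P₁ = 0.1092.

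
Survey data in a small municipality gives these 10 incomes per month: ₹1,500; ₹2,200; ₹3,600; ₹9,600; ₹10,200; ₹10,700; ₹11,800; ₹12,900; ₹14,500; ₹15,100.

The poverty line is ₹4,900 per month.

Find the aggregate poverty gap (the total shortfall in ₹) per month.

₹7,400

Below the line: ₹1,500, ₹2,200, ₹3,600 (q = 3 of N = 10).
Individual gaps: 4900−1500 = 3400; 4900−2200 = 2700; 4900−3600 = 1300.
Aggregate gap = ₹7,400.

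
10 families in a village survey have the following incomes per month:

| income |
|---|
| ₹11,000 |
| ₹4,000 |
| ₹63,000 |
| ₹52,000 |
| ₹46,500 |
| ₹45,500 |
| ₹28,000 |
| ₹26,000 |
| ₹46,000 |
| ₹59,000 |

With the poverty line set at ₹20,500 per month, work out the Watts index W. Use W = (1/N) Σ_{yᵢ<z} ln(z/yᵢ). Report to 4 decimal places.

0.2257

Poor units: ₹4,000, ₹11,000 (q = 2 of N = 10).
Log gaps: ln(20500/4000) = 1.6341; ln(20500/11000) = 0.6225.
W = 2.256660 / 10 = 0.2257.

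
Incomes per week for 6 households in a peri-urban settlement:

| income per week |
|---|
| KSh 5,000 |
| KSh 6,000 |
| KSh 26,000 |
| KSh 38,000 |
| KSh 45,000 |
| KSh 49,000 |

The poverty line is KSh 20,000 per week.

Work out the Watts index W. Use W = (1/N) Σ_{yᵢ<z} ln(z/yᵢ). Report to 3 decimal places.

Incomes under z: KSh 5,000, KSh 6,000 (q = 2 of N = 6).
Log shortfalls: ln(20000/5000) = 1.3863; ln(20000/6000) = 1.2040.
W = 2.590267 / 6 = 0.432.

0.432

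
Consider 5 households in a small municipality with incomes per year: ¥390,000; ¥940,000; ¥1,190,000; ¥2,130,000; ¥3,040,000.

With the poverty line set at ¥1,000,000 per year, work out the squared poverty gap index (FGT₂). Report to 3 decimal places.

Below the line: ¥390,000, ¥940,000 (q = 2 of N = 5).
Gap ratios (z−y)/z: (1000000−390000)/1000000 = 0.6100; (1000000−940000)/1000000 = 0.0600.
Squared: 0.3721; 0.0036.
Sum = 0.375700; P₂ = 0.375700 / 5 = 0.075.

0.075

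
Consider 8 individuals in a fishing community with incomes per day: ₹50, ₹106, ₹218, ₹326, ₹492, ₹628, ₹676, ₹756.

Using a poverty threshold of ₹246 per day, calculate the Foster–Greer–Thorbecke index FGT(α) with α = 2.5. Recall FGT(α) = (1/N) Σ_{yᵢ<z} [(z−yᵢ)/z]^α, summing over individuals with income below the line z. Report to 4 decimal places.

0.1019

Incomes under z: ₹50, ₹106, ₹218 (q = 3 of N = 8).
Normalized shortfalls: (246−50)/246 = 0.7967; (246−106)/246 = 0.5691; (246−218)/246 = 0.1138.
Raised to α = 2.5: 0.56663; 0.24433; 0.00437.
Sum = 0.815338; FGT(2.5) = 0.815338 / 8 = 0.1019.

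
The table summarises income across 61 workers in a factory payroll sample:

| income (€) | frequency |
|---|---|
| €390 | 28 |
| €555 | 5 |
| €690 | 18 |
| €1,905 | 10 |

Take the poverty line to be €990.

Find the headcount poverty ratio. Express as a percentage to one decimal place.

83.6%

51 of the 61 workers have income below €990.
H = 51/61 = 83.6%.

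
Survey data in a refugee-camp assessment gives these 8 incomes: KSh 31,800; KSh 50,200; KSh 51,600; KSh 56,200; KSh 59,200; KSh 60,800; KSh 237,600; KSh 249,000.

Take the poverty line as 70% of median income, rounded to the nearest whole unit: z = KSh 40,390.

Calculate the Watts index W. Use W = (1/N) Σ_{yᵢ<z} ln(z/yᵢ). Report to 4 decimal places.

Below z: KSh 31,800 (q = 1 of N = 8).
Log shortfalls: ln(40390/31800) = 0.2391.
W = 0.239116 / 8 = 0.0299.

0.0299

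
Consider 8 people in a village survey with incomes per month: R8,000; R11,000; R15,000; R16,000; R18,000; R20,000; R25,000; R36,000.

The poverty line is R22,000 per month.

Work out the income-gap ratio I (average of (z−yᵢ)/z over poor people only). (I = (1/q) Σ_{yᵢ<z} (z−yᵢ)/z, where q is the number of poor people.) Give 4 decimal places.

0.3333

Incomes under z: R8,000, R11,000, R15,000, R16,000, R18,000, R20,000 (q = 6 of N = 8).
Relative gaps: 0.6364, 0.5000, 0.3182, 0.2727, 0.1818, 0.0909; sum = 2.000000.
The income-gap ratio divides by q (the poor only): 2.000000 / 6 = 0.3333.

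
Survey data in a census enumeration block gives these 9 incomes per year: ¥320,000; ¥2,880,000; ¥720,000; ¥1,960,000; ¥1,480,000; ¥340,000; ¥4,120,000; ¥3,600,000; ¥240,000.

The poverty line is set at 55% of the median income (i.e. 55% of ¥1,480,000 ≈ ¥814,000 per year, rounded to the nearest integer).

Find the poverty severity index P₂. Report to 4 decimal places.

0.1353

Below z: ¥240,000, ¥320,000, ¥340,000, ¥720,000 (q = 4 of N = 9).
Normalized shortfalls: (814000−240000)/814000 = 0.7052; (814000−320000)/814000 = 0.6069; (814000−340000)/814000 = 0.5823; (814000−720000)/814000 = 0.1155.
Squared: 0.4973; 0.3683; 0.3391; 0.0133.
Sum = 1.217973; P₂ = 1.217973 / 9 = 0.1353.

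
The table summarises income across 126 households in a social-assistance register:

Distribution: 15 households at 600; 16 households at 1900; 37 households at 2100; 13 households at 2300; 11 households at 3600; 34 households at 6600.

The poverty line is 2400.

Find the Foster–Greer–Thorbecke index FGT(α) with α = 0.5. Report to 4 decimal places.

Incomes under z: 15×600, 16×1900, 37×2100, 13×2300 (q = 81 of N = 126).
Gap ratios (z−y)/z: (2400−600)/2400 = 0.7500 (×15); (2400−1900)/2400 = 0.2083 (×16); (2400−2100)/2400 = 0.1250 (×37); (2400−2300)/2400 = 0.0417 (×13).
Raised to α = 0.5: 0.86603 (×15); 0.45644 (×16); 0.35355 (×37); 0.20412 (×13).
Sum = 36.028438; FGT(0.5) = 36.028438 / 126 = 0.2859.

0.2859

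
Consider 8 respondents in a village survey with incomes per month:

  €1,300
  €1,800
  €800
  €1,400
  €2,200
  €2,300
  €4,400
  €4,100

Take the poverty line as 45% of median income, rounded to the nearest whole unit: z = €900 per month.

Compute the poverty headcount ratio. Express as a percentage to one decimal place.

1 of the 8 respondents have income below €900.
H = 1/8 = 12.5%.

12.5%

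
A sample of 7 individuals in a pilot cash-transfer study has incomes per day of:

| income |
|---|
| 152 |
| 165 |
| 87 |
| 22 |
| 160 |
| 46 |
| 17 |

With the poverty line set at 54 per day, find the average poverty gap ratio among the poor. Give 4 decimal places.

0.4753

Incomes under z: 17, 22, 46 (q = 3 of N = 7).
Relative gaps: 0.6852, 0.5926, 0.1481; sum = 1.425926.
The income-gap ratio divides by q (the poor only): 1.425926 / 3 = 0.4753.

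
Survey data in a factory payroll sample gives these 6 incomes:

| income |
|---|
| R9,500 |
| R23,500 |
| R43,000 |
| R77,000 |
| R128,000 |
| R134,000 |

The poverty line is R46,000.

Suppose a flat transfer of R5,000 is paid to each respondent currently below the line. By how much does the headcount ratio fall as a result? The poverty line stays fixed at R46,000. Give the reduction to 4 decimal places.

0.1667

Before: below the line — R9,500, R23,500, R43,000; headcount ratio = 0.500000.
After the R5,000 transfer: below the line — R14,500, R28,500; headcount ratio = 0.333333.
Reduction = 0.500000 − 0.333333 = 0.1667.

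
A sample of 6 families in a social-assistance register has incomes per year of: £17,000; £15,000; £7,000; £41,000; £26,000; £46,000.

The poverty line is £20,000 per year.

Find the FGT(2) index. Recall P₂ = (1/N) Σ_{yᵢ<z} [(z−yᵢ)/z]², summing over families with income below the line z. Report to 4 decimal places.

0.0846

Incomes under z: £7,000, £15,000, £17,000 (q = 3 of N = 6).
Normalized shortfalls: (20000−7000)/20000 = 0.6500; (20000−15000)/20000 = 0.2500; (20000−17000)/20000 = 0.1500.
Squared: 0.4225; 0.0625; 0.0225.
Sum = 0.507500; P₂ = 0.507500 / 6 = 0.0846.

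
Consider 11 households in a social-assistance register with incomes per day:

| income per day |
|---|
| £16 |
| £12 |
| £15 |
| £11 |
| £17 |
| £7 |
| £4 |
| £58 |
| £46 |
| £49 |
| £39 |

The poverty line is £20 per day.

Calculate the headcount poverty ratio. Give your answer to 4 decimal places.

7 of the 11 households have income below £20.
H = 7/11 = 0.6364.

0.6364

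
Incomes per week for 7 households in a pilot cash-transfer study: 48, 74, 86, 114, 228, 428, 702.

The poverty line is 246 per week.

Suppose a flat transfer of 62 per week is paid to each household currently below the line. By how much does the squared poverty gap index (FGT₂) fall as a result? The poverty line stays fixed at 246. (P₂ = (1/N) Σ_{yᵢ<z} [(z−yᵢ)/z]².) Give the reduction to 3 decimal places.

0.158

Before: below the line — 48, 74, 86, 114, 228; squared poverty gap index (FGT₂) = 0.26471.
After the 62 transfer: below the line — 110, 136, 148, 176; squared poverty gap index (FGT₂) = 0.10647.
Reduction = 0.26471 − 0.10647 = 0.158.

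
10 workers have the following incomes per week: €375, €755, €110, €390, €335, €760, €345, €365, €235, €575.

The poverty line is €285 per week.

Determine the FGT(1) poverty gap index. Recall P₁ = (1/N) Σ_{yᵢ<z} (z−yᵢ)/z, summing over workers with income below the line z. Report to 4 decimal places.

0.0789

Poor units: €110, €235 (q = 2 of N = 10).
Gap ratios (z−y)/z: (285−110)/285 = 0.6140; (285−235)/285 = 0.1754.
Σ = 0.789474. Dividing by the full population N = 10 gives P₁ = 0.0789.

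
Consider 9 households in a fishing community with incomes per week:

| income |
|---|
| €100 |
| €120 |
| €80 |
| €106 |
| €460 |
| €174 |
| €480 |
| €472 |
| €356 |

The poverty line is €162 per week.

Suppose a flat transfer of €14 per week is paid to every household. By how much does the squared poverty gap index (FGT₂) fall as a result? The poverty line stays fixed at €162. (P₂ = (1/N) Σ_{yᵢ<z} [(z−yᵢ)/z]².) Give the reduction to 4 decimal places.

Before: below the line — €80, €100, €106, €120; squared poverty gap index (FGT₂) = 0.065488.
After the €14 transfer: below the line — €94, €114, €120, €134; squared poverty gap index (FGT₂) = 0.040119.
Reduction = 0.065488 − 0.040119 = 0.0254.

0.0254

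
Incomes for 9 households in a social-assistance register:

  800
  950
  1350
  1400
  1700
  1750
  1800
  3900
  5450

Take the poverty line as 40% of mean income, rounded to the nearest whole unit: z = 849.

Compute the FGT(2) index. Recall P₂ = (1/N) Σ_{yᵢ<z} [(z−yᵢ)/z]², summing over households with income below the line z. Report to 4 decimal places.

Below the line: 800 (q = 1 of N = 9).
Relative gaps: (849−800)/849 = 0.0577.
Squared: 0.0033.
Sum = 0.003331; P₂ = 0.003331 / 9 = 0.0004.

0.0004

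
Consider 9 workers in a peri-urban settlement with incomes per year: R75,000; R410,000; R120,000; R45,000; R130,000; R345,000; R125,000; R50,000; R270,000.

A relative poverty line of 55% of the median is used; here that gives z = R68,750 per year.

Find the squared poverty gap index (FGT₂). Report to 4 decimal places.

0.0215

Incomes under z: R45,000, R50,000 (q = 2 of N = 9).
Gap ratios (z−y)/z: (68750−45000)/68750 = 0.3455; (68750−50000)/68750 = 0.2727.
Squared: 0.1193; 0.0744.
Sum = 0.193719; P₂ = 0.193719 / 9 = 0.0215.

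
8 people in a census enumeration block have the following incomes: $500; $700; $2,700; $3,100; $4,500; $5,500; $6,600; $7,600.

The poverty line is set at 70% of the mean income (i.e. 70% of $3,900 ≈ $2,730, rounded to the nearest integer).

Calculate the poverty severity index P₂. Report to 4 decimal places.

Below z: $500, $700, $2,700 (q = 3 of N = 8).
Gap ratios (z−y)/z: (2730−500)/2730 = 0.8168; (2730−700)/2730 = 0.7436; (2730−2700)/2730 = 0.0110.
Squared: 0.6672; 0.5529; 0.0001.
Sum = 1.220290; P₂ = 1.220290 / 8 = 0.1525.

0.1525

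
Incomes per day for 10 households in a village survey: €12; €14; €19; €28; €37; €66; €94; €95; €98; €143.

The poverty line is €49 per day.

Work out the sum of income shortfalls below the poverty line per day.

Poor units: €12, €14, €19, €28, €37 (q = 5 of N = 10).
Individual gaps: 49−12 = 37; 49−14 = 35; 49−19 = 30; 49−28 = 21; 49−37 = 12.
Aggregate gap = €135.

€135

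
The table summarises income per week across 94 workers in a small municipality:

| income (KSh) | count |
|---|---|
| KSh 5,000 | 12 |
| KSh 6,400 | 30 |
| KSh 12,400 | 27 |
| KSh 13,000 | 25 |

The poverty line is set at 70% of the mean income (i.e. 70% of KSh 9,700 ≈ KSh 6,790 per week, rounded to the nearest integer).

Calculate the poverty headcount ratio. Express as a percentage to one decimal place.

42 of the 94 workers have income below KSh 6,790.
H = 42/94 = 44.7%.

44.7%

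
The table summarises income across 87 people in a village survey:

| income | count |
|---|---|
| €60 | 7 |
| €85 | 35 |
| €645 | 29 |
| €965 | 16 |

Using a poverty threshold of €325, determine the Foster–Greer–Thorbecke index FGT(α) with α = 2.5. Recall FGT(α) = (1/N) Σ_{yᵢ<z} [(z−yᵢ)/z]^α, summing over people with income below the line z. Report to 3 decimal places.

0.237

Incomes under z: 7×€60, 35×€85 (q = 42 of N = 87).
Relative gaps: (325−60)/325 = 0.8154 (×7); (325−85)/325 = 0.7385 (×35).
Raised to α = 2.5: 0.60035 (×7); 0.46862 (×35).
Sum = 20.604125; FGT(2.5) = 20.604125 / 87 = 0.237.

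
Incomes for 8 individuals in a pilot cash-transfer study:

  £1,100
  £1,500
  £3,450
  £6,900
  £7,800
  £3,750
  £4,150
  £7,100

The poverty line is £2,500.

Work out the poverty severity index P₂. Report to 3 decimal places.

Below the line: £1,100, £1,500 (q = 2 of N = 8).
Relative gaps: (2500−1100)/2500 = 0.5600; (2500−1500)/2500 = 0.4000.
Squared: 0.3136; 0.1600.
Sum = 0.473600; P₂ = 0.473600 / 8 = 0.059.

0.059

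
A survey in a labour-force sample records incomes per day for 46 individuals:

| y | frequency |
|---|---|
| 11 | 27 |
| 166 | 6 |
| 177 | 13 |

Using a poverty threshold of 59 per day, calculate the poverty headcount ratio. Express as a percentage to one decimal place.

27 of the 46 individuals have income below 59.
H = 27/46 = 58.7%.

58.7%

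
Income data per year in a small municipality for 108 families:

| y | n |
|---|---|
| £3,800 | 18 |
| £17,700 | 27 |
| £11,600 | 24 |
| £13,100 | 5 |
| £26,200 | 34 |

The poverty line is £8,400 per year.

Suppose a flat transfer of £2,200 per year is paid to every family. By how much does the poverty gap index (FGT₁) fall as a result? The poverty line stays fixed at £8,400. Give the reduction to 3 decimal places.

0.044

Before: below the line — 18×£3,800; poverty gap index (FGT₁) = 0.09127.
After the £2,200 transfer: below the line — 18×£6,000; poverty gap index (FGT₁) = 0.04762.
Reduction = 0.09127 − 0.04762 = 0.044.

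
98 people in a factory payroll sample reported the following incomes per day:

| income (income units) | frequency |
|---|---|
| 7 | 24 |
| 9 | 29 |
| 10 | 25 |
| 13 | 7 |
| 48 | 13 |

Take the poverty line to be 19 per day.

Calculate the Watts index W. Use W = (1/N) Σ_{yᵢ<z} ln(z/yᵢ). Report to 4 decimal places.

0.6565

Incomes under z: 24×7, 29×9, 25×10, 7×13 (q = 85 of N = 98).
Log gaps: ln(19/7) = 0.9985 (×24); ln(19/9) = 0.7472 (×29); ln(19/10) = 0.6419 (×25); ln(19/13) = 0.3795 (×7).
W = 64.336684 / 98 = 0.6565.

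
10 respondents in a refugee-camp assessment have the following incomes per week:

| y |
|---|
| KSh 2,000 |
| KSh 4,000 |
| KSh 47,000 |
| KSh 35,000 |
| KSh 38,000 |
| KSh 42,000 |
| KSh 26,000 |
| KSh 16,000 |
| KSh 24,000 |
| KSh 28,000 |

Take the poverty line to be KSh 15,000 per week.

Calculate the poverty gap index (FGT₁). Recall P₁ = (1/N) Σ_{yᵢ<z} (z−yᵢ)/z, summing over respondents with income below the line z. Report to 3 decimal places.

Poor units: KSh 2,000, KSh 4,000 (q = 2 of N = 10).
Normalized shortfalls: (15000−2000)/15000 = 0.8667; (15000−4000)/15000 = 0.7333.
Sum of shortfalls = 1.600000; P₁ averages over all N: 1.600000 / 10 = 0.160.

0.160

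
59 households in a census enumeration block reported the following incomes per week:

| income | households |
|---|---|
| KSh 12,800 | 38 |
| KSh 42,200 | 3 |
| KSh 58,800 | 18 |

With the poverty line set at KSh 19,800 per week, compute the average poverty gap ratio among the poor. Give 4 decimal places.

0.3535

Poor units: 38×KSh 12,800 (q = 38 of N = 59).
Shortfall ratios (z−y)/z: 0.3535 (×38); sum = 13.434343.
The income-gap ratio divides by q (the poor only): 13.434343 / 38 = 0.3535.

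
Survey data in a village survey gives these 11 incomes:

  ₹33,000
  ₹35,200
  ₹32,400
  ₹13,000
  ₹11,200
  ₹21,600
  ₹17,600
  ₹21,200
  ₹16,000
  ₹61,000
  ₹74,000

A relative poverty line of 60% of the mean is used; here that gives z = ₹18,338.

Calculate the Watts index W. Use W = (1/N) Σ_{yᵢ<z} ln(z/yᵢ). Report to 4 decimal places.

0.0922

Incomes under z: ₹11,200, ₹13,000, ₹16,000, ₹17,600 (q = 4 of N = 11).
ln(z/y) terms: ln(18338/11200) = 0.4931; ln(18338/13000) = 0.3440; ln(18338/16000) = 0.1364; ln(18338/17600) = 0.0411.
W = 1.014551 / 11 = 0.0922.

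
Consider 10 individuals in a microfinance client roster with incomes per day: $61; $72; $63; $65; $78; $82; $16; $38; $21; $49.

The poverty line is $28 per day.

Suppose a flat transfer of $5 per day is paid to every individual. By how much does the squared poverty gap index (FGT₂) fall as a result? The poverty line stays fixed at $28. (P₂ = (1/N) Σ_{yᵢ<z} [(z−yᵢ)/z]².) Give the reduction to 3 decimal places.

Before: below the line — $16, $21; squared poverty gap index (FGT₂) = 0.02462.
After the $5 transfer: below the line — $21, $26; squared poverty gap index (FGT₂) = 0.00676.
Reduction = 0.02462 − 0.00676 = 0.018.

0.018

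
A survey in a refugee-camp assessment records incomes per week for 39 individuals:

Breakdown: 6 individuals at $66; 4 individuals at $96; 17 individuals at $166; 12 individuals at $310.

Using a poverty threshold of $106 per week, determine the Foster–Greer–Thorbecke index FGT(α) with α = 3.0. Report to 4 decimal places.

0.0084

Below z: 6×$66, 4×$96 (q = 10 of N = 39).
Gap ratios (z−y)/z: (106−66)/106 = 0.3774 (×6); (106−96)/106 = 0.0943 (×4).
Raised to α = 3.0: 0.05374 (×6); 0.00084 (×4).
Sum = 0.325772; FGT(3.0) = 0.325772 / 39 = 0.0084.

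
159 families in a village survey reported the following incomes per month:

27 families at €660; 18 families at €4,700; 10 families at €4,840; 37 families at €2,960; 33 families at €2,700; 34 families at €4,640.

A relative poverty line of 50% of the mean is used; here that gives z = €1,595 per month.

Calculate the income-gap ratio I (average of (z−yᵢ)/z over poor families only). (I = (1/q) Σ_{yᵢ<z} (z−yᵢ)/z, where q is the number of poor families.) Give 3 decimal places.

Below z: 27×€660 (q = 27 of N = 159).
Shortfall ratios (z−y)/z: 0.5862 (×27); sum = 15.827586.
I averages over the q = 27 poor units only: 15.827586 / 27 = 0.586.

0.586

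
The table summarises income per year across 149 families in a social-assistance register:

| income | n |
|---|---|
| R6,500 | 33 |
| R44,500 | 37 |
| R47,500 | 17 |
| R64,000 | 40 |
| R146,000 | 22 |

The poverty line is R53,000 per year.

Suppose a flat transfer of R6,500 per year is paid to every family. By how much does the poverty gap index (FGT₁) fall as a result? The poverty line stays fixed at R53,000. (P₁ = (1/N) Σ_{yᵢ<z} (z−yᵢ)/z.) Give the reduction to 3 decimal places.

Before: below the line — 33×R6,500, 37×R44,500, 17×R47,500; poverty gap index (FGT₁) = 0.24598.
After the R6,500 transfer: below the line — 33×R13,000, 37×R51,000; poverty gap index (FGT₁) = 0.17652.
Reduction = 0.24598 − 0.17652 = 0.069.

0.069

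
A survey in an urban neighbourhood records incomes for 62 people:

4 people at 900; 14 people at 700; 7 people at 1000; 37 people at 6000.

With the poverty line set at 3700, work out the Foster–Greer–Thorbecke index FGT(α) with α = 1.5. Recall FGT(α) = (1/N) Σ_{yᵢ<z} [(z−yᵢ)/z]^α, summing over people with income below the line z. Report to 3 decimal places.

0.278

Incomes under z: 14×700, 4×900, 7×1000 (q = 25 of N = 62).
Normalized shortfalls: (3700−700)/3700 = 0.8108 (×14); (3700−900)/3700 = 0.7568 (×4); (3700−1000)/3700 = 0.7297 (×7).
Raised to α = 1.5: 0.73009 (×14); 0.65832 (×4); 0.62337 (×7).
Sum = 17.218154; FGT(1.5) = 17.218154 / 62 = 0.278.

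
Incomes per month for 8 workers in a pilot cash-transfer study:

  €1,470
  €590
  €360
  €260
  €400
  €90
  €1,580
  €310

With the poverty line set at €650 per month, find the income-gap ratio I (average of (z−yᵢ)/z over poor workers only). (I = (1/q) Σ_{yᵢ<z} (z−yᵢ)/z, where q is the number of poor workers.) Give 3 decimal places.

Poor units: €90, €260, €310, €360, €400, €590 (q = 6 of N = 8).
Relative gaps: 0.8615, 0.6000, 0.5231, 0.4462, 0.3846, 0.0923; sum = 2.907692.
I averages over the q = 6 poor units only: 2.907692 / 6 = 0.485.

0.485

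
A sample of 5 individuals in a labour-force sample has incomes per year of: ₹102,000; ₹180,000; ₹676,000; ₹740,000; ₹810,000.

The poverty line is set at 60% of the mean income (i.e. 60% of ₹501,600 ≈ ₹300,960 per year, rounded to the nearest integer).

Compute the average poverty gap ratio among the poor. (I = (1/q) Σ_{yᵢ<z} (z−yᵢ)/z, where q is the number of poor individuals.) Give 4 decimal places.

0.5315

Below the line: ₹102,000, ₹180,000 (q = 2 of N = 5).
Shortfall ratios (z−y)/z: 0.6611, 0.4019; sum = 1.062998.
The income-gap ratio divides by q (the poor only): 1.062998 / 2 = 0.5315.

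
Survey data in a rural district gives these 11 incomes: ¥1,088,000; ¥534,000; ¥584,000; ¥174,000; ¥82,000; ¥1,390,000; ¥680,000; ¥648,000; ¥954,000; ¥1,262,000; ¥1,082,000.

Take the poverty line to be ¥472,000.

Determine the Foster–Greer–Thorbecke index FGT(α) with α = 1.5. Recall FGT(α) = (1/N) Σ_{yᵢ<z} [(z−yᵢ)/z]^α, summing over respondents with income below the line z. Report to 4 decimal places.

0.1139

Below z: ¥82,000, ¥174,000 (q = 2 of N = 11).
Normalized shortfalls: (472000−82000)/472000 = 0.8263; (472000−174000)/472000 = 0.6314.
Raised to α = 1.5: 0.75108; 0.50166.
Sum = 1.252738; FGT(1.5) = 1.252738 / 11 = 0.1139.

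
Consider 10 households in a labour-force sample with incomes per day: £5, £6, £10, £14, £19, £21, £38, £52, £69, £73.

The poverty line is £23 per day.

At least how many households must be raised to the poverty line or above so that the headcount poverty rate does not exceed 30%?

3

6 of the 10 households are poor, so H = 6/10 = 0.600.
A headcount ratio of at most 30% allows at most ⌊0.30 × 10⌋ = 3 poor households.
So at least 6 − 3 = 3 must be lifted.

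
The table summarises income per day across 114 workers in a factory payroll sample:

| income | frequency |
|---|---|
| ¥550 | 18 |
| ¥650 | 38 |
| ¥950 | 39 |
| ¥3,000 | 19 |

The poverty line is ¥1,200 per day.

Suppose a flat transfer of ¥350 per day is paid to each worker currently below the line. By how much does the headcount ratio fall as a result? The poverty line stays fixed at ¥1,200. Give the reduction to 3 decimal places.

Before: below the line — 18×¥550, 38×¥650, 39×¥950; headcount ratio = 0.83333.
After the ¥350 transfer: below the line — 18×¥900, 38×¥1,000; headcount ratio = 0.49123.
Reduction = 0.83333 − 0.49123 = 0.342.

0.342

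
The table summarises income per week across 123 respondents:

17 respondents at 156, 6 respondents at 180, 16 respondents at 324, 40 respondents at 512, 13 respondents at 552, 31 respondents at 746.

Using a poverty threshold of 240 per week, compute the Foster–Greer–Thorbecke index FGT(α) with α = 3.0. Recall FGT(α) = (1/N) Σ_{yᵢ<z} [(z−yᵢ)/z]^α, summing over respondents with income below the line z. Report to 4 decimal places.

0.0067

Poor units: 17×156, 6×180 (q = 23 of N = 123).
Normalized shortfalls: (240−156)/240 = 0.3500 (×17); (240−180)/240 = 0.2500 (×6).
Raised to α = 3.0: 0.04287 (×17); 0.01562 (×6).
Sum = 0.822625; FGT(3.0) = 0.822625 / 123 = 0.0067.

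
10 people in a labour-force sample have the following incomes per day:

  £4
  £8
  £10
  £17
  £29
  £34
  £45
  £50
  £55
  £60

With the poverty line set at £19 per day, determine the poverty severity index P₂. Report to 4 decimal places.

0.1194

Below z: £4, £8, £10, £17 (q = 4 of N = 10).
Normalized shortfalls: (19−4)/19 = 0.7895; (19−8)/19 = 0.5789; (19−10)/19 = 0.4737; (19−17)/19 = 0.1053.
Squared: 0.6233; 0.3352; 0.2244; 0.0111.
Sum = 1.193906; P₂ = 1.193906 / 10 = 0.1194.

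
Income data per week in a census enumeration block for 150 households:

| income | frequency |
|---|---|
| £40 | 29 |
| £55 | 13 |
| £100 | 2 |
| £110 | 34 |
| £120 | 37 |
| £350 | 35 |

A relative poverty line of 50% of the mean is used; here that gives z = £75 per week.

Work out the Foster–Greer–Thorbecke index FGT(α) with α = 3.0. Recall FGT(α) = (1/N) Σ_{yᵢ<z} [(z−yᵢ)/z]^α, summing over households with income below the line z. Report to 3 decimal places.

0.021

Poor units: 29×£40, 13×£55 (q = 42 of N = 150).
Normalized shortfalls: (75−40)/75 = 0.4667 (×29); (75−55)/75 = 0.2667 (×13).
Raised to α = 3.0: 0.10163 (×29); 0.01896 (×13).
Sum = 3.193778; FGT(3.0) = 3.193778 / 150 = 0.021.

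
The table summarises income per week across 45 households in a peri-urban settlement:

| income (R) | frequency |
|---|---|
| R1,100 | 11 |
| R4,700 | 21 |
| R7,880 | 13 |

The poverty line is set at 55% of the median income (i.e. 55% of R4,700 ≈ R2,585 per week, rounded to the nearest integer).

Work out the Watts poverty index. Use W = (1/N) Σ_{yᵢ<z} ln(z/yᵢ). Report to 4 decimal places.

Incomes under z: 11×R1,100 (q = 11 of N = 45).
Log gaps: ln(2585/1100) = 0.8544 (×11).
W = 9.398569 / 45 = 0.2089.

0.2089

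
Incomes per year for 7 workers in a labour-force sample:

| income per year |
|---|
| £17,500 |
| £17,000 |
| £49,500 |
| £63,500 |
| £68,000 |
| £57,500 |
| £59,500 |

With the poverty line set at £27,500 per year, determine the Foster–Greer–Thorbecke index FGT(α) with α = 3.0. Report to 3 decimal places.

0.015

Below z: £17,000, £17,500 (q = 2 of N = 7).
Shortfall ratios: (27500−17000)/27500 = 0.3818; (27500−17500)/27500 = 0.3636.
Raised to α = 3.0: 0.05566; 0.04808.
Sum = 0.103748; FGT(3.0) = 0.103748 / 7 = 0.015.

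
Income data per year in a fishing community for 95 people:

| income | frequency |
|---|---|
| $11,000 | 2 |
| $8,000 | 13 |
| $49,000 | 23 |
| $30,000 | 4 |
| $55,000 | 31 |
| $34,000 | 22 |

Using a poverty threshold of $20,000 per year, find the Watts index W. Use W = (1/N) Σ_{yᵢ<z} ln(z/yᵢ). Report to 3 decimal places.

0.138

Incomes under z: 13×$8,000, 2×$11,000 (q = 15 of N = 95).
Log shortfalls: ln(20000/8000) = 0.9163 (×13); ln(20000/11000) = 0.5978 (×2).
W = 13.107454 / 95 = 0.138.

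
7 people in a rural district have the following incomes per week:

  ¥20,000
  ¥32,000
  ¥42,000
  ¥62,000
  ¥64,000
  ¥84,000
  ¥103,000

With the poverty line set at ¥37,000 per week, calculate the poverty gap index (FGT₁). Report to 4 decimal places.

0.0849

Incomes under z: ¥20,000, ¥32,000 (q = 2 of N = 7).
Shortfall ratios: (37000−20000)/37000 = 0.4595; (37000−32000)/37000 = 0.1351.
Σ = 0.594595. Dividing by the full population N = 7 gives P₁ = 0.0849.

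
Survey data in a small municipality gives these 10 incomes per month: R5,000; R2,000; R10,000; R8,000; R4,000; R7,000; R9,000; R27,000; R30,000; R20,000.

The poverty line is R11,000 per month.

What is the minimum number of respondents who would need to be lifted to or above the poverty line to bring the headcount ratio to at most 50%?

2

7 of the 10 respondents are poor, so H = 7/10 = 0.700.
A headcount ratio of at most 50% allows at most ⌊0.50 × 10⌋ = 5 poor respondents.
So at least 7 − 5 = 2 must be lifted.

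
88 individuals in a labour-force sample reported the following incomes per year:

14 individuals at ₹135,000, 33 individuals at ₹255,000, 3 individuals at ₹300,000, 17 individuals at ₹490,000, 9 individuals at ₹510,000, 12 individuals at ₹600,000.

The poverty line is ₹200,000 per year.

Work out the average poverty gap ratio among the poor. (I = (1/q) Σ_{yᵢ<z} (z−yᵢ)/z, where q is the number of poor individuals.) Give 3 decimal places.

0.325

Incomes under z: 14×₹135,000 (q = 14 of N = 88).
Shortfall ratios (z−y)/z: 0.3250 (×14); sum = 4.550000.
The income-gap ratio divides by q (the poor only): 4.550000 / 14 = 0.325.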